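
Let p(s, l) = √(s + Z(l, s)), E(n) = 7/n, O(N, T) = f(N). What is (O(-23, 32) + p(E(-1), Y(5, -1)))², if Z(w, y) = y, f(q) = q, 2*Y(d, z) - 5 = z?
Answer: (23 - I*√14)² ≈ 515.0 - 172.12*I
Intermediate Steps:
Y(d, z) = 5/2 + z/2
O(N, T) = N
p(s, l) = √2*√s (p(s, l) = √(s + s) = √(2*s) = √2*√s)
(O(-23, 32) + p(E(-1), Y(5, -1)))² = (-23 + √2*√(7/(-1)))² = (-23 + √2*√(7*(-1)))² = (-23 + √2*√(-7))² = (-23 + √2*(I*√7))² = (-23 + I*√14)²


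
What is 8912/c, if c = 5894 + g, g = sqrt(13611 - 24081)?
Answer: 26263664/17374853 - 4456*I*sqrt(10470)/17374853 ≈ 1.5116 - 0.026242*I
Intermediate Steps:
g = I*sqrt(10470) (g = sqrt(-10470) = I*sqrt(10470) ≈ 102.32*I)
c = 5894 + I*sqrt(10470) ≈ 5894.0 + 102.32*I
8912/c = 8912/(5894 + I*sqrt(10470))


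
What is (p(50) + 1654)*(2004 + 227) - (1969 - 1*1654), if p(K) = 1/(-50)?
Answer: 184485719/50 ≈ 3.6897e+6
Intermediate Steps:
p(K) = -1/50
(p(50) + 1654)*(2004 + 227) - (1969 - 1*1654) = (-1/50 + 1654)*(2004 + 227) - (1969 - 1*1654) = (82699/50)*2231 - (1969 - 1654) = 184501469/50 - 1*315 = 184501469/50 - 315 = 184485719/50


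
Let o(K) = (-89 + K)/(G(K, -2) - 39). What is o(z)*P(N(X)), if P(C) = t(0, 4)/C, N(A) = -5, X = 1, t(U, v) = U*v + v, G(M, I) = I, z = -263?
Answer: -1408/205 ≈ -6.8683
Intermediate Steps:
t(U, v) = v + U*v
o(K) = 89/41 - K/41 (o(K) = (-89 + K)/(-2 - 39) = (-89 + K)/(-41) = (-89 + K)*(-1/41) = 89/41 - K/41)
P(C) = 4/C (P(C) = (4*(1 + 0))/C = (4*1)/C = 4/C)
o(z)*P(N(X)) = (89/41 - 1/41*(-263))*(4/(-5)) = (89/41 + 263/41)*(4*(-⅕)) = (352/41)*(-⅘) = -1408/205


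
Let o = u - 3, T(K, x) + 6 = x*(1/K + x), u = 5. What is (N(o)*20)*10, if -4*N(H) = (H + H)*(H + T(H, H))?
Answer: -200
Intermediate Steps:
T(K, x) = -6 + x*(x + 1/K) (T(K, x) = -6 + x*(1/K + x) = -6 + x*(x + 1/K))
o = 2 (o = 5 - 3 = 2)
N(H) = -H*(-5 + H + H²)/2 (N(H) = -(H + H)*(H + (-6 + H² + H/H))/4 = -2*H*(H + (-6 + H² + 1))/4 = -2*H*(H + (-5 + H²))/4 = -2*H*(-5 + H + H²)/4 = -H*(-5 + H + H²)/2)
(N(o)*20)*10 = (((½)*2*(5 - 1*2 - 1*2²))*20)*10 = (((½)*2*(5 - 2 - 1*4))*20)*10 = (((½)*2*(5 - 2 - 4))*20)*10 = (((½)*2*(-1))*20)*10 = -1*20*10 = -20*10 = -200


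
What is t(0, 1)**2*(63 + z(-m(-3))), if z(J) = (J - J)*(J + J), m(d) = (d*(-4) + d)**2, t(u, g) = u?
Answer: 0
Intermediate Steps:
m(d) = 9*d**2 (m(d) = (-4*d + d)**2 = (-3*d)**2 = 9*d**2)
z(J) = 0 (z(J) = 0*(2*J) = 0)
t(0, 1)**2*(63 + z(-m(-3))) = 0**2*(63 + 0) = 0*63 = 0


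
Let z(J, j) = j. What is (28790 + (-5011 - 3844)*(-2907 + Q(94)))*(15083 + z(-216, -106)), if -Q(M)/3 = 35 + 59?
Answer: 423360625145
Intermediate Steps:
Q(M) = -282 (Q(M) = -3*(35 + 59) = -3*94 = -282)
(28790 + (-5011 - 3844)*(-2907 + Q(94)))*(15083 + z(-216, -106)) = (28790 + (-5011 - 3844)*(-2907 - 282))*(15083 - 106) = (28790 - 8855*(-3189))*14977 = (28790 + 28238595)*14977 = 28267385*14977 = 423360625145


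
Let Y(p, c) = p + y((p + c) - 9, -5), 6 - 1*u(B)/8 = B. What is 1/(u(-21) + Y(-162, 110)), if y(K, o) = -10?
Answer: 1/44 ≈ 0.022727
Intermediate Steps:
u(B) = 48 - 8*B
Y(p, c) = -10 + p (Y(p, c) = p - 10 = -10 + p)
1/(u(-21) + Y(-162, 110)) = 1/((48 - 8*(-21)) + (-10 - 162)) = 1/((48 + 168) - 172) = 1/(216 - 172) = 1/44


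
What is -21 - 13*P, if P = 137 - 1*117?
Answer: -281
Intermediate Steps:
P = 20 (P = 137 - 117 = 20)
-21 - 13*P = -21 - 13*20 = -21 - 260 = -281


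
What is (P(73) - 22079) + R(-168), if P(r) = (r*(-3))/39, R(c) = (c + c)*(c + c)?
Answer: 1180548/13 ≈ 90811.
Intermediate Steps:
R(c) = 4*c² (R(c) = (2*c)*(2*c) = 4*c²)
P(r) = -r/13 (P(r) = -3*r*(1/39) = -r/13)
(P(73) - 22079) + R(-168) = (-1/13*73 - 22079) + 4*(-168)² = (-73/13 - 22079) + 4*28224 = -287100/13 + 112896 = 1180548/13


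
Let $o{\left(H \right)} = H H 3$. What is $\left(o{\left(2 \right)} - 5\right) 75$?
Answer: $525$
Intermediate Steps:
$o{\left(H \right)} = 3 H^{2}$ ($o{\left(H \right)} = H^{2} \cdot 3 = 3 H^{2}$)
$\left(o{\left(2 \right)} - 5\right) 75 = \left(3 \cdot 2^{2} - 5\right) 75 = \left(3 \cdot 4 - 5\right) 75 = \left(12 - 5\right) 75 = 7 \cdot 75 = 525$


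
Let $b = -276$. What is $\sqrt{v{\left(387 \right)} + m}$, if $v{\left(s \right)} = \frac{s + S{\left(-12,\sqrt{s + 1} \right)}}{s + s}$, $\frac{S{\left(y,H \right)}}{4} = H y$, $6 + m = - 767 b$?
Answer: $\frac{\sqrt{14090700186 - 8256 \sqrt{97}}}{258} \approx 460.09$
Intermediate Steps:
$m = 211686$ ($m = -6 - -211692 = -6 + 211692 = 211686$)
$S{\left(y,H \right)} = 4 H y$
$v{\left(s \right)} = \frac{s - 48 \sqrt{1 + s}}{2 s}$ ($v{\left(s \right)} = \frac{s + 4 \sqrt{s + 1} \left(-12\right)}{s + s} = \frac{s + 4 \sqrt{1 + s} \left(-12\right)}{2 s} = \left(s - 48 \sqrt{1 + s}\right) \frac{1}{2 s} = \frac{s - 48 \sqrt{1 + s}}{2 s}$)
$\sqrt{v{\left(387 \right)} + m} = \sqrt{\frac{387 - 48 \sqrt{1 + 387}}{2 \cdot 387} + 211686} = \sqrt{\frac{1}{2} \cdot \frac{1}{387} \left(387 - 48 \sqrt{388}\right) + 211686} = \sqrt{\frac{1}{2} \cdot \frac{1}{387} \left(387 - 48 \cdot 2 \sqrt{97}\right) + 211686} = \sqrt{\frac{1}{2} \cdot \frac{1}{387} \left(387 - 96 \sqrt{97}\right) + 211686} = \sqrt{\left(\frac{1}{2} - \frac{16 \sqrt{97}}{129}\right) + 211686} = \sqrt{\frac{423373}{2} - \frac{16 \sqrt{97}}{129}}$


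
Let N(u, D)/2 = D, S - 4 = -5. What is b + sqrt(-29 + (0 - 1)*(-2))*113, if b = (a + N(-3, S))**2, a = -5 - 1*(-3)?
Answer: 16 + 339*I*sqrt(3) ≈ 16.0 + 587.17*I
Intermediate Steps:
S = -1 (S = 4 - 5 = -1)
N(u, D) = 2*D
a = -2 (a = -5 + 3 = -2)
b = 16 (b = (-2 + 2*(-1))**2 = (-2 - 2)**2 = (-4)**2 = 16)
b + sqrt(-29 + (0 - 1)*(-2))*113 = 16 + sqrt(-29 + (0 - 1)*(-2))*113 = 16 + sqrt(-29 - 1*(-2))*113 = 16 + sqrt(-29 + 2)*113 = 16 + sqrt(-27)*113 = 16 + (3*I*sqrt(3))*113 = 16 + 339*I*sqrt(3)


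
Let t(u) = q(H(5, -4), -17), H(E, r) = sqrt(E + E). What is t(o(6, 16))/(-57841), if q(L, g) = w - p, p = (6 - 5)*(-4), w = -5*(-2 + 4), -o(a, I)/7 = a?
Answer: 6/57841 ≈ 0.00010373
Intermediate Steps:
o(a, I) = -7*a
w = -10 (w = -5*2 = -10)
p = -4 (p = 1*(-4) = -4)
H(E, r) = sqrt(2)*sqrt(E) (H(E, r) = sqrt(2*E) = sqrt(2)*sqrt(E))
q(L, g) = -6 (q(L, g) = -10 - 1*(-4) = -10 + 4 = -6)
t(u) = -6
t(o(6, 16))/(-57841) = -6/(-57841) = -6*(-1/57841) = 6/57841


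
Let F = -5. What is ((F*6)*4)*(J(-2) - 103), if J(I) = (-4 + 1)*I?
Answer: 11640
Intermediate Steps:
J(I) = -3*I
((F*6)*4)*(J(-2) - 103) = (-5*6*4)*(-3*(-2) - 103) = (-30*4)*(6 - 103) = -120*(-97) = 11640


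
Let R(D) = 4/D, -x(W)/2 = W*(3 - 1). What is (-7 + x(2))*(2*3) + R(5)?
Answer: -446/5 ≈ -89.200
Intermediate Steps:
x(W) = -4*W (x(W) = -2*W*(3 - 1) = -2*W*2 = -4*W)
(-7 + x(2))*(2*3) + R(5) = (-7 - 4*2)*(2*3) + 4/5 = (-7 - 8)*6 + 4*(⅕) = -15*6 + ⅘ = -90 + ⅘ = -446/5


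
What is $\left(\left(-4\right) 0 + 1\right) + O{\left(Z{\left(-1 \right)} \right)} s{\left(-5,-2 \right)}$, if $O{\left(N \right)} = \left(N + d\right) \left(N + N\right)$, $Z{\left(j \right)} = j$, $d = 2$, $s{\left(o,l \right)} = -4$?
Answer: $9$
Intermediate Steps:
$O{\left(N \right)} = 2 N \left(2 + N\right)$ ($O{\left(N \right)} = \left(N + 2\right) \left(N + N\right) = \left(2 + N\right) 2 N = 2 N \left(2 + N\right)$)
$\left(\left(-4\right) 0 + 1\right) + O{\left(Z{\left(-1 \right)} \right)} s{\left(-5,-2 \right)} = \left(\left(-4\right) 0 + 1\right) + 2 \left(-1\right) \left(2 - 1\right) \left(-4\right) = \left(0 + 1\right) + 2 \left(-1\right) 1 \left(-4\right) = 1 - -8 = 1 + 8 = 9$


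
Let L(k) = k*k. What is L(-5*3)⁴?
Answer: 2562890625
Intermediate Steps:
L(k) = k²
L(-5*3)⁴ = ((-5*3)²)⁴ = ((-15)²)⁴ = 225⁴ = 2562890625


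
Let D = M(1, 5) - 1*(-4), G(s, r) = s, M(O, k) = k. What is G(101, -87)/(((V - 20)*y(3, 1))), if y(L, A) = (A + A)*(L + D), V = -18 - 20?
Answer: -101/1392 ≈ -0.072557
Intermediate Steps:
V = -38
D = 9 (D = 5 - 1*(-4) = 5 + 4 = 9)
y(L, A) = 2*A*(9 + L) (y(L, A) = (A + A)*(L + 9) = (2*A)*(9 + L) = 2*A*(9 + L))
G(101, -87)/(((V - 20)*y(3, 1))) = 101/(((-38 - 20)*(2*1*(9 + 3)))) = 101/((-116*12)) = 101/((-58*24)) = 101/(-1392) = 101*(-1/1392) = -101/1392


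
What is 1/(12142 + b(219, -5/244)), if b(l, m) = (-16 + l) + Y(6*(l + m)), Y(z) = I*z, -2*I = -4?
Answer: 61/913338 ≈ 6.6788e-5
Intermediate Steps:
I = 2 (I = -½*(-4) = 2)
Y(z) = 2*z
b(l, m) = -16 + 12*m + 13*l (b(l, m) = (-16 + l) + 2*(6*(l + m)) = (-16 + l) + 2*(6*l + 6*m) = (-16 + l) + (12*l + 12*m) = -16 + 12*m + 13*l)
1/(12142 + b(219, -5/244)) = 1/(12142 + (-16 + 12*(-5/244) + 13*219)) = 1/(12142 + (-16 + 12*(-5*1/244) + 2847)) = 1/(12142 + (-16 + 12*(-5/244) + 2847)) = 1/(12142 + (-16 - 15/61 + 2847)) = 1/(12142 + 172676/61) = 1/(913338/61) = 61/913338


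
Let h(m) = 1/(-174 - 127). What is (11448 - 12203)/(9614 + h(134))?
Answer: -227255/2893813 ≈ -0.078531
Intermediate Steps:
h(m) = -1/301 (h(m) = 1/(-301) = -1/301)
(11448 - 12203)/(9614 + h(134)) = (11448 - 12203)/(9614 - 1/301) = -755/2893813/301 = -755*301/2893813 = -227255/2893813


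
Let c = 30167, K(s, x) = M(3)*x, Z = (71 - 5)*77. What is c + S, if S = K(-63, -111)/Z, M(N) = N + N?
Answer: 25551338/847 ≈ 30167.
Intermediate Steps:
M(N) = 2*N
Z = 5082 (Z = 66*77 = 5082)
K(s, x) = 6*x (K(s, x) = (2*3)*x = 6*x)
S = -111/847 (S = (6*(-111))/5082 = -666*1/5082 = -111/847 ≈ -0.13105)
c + S = 30167 - 111/847 = 25551338/847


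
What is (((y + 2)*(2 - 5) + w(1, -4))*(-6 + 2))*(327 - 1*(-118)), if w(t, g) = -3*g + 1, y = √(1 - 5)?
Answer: -12460 + 10680*I ≈ -12460.0 + 10680.0*I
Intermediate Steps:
y = 2*I (y = √(-4) = 2*I ≈ 2.0*I)
w(t, g) = 1 - 3*g
(((y + 2)*(2 - 5) + w(1, -4))*(-6 + 2))*(327 - 1*(-118)) = (((2*I + 2)*(2 - 5) + (1 - 3*(-4)))*(-6 + 2))*(327 - 1*(-118)) = (((2 + 2*I)*(-3) + (1 + 12))*(-4))*(327 + 118) = (((-6 - 6*I) + 13)*(-4))*445 = ((7 - 6*I)*(-4))*445 = (-28 + 24*I)*445 = -12460 + 10680*I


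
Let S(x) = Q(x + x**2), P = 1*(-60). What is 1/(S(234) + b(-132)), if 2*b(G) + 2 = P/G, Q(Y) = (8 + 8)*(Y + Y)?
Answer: 22/38712943 ≈ 5.6829e-7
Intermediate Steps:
P = -60
Q(Y) = 32*Y (Q(Y) = 16*(2*Y) = 32*Y)
b(G) = -1 - 30/G (b(G) = -1 + (-60/G)/2 = -1 - 30/G)
S(x) = 32*x + 32*x**2 (S(x) = 32*(x + x**2) = 32*x + 32*x**2)
1/(S(234) + b(-132)) = 1/(32*234*(1 + 234) + (-30 - 1*(-132))/(-132)) = 1/(32*234*235 - (-30 + 132)/132) = 1/(1759680 - 1/132*102) = 1/(1759680 - 17/22) = 1/(38712943/22) = 22/38712943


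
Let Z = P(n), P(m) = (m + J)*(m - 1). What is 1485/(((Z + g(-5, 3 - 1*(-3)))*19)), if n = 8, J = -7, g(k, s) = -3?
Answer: 1485/76 ≈ 19.539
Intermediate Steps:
P(m) = (-1 + m)*(-7 + m) (P(m) = (m - 7)*(m - 1) = (-7 + m)*(-1 + m) = (-1 + m)*(-7 + m))
Z = 7 (Z = 7 + 8**2 - 8*8 = 7 + 64 - 64 = 7)
1485/(((Z + g(-5, 3 - 1*(-3)))*19)) = 1485/(((7 - 3)*19)) = 1485/((4*19)) = 1485/76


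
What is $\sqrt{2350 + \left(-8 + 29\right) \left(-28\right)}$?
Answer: $\sqrt{1762} \approx 41.976$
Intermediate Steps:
$\sqrt{2350 + \left(-8 + 29\right) \left(-28\right)} = \sqrt{2350 + 21 \left(-28\right)} = \sqrt{2350 - 588} = \sqrt{1762}$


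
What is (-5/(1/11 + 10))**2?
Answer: 3025/12321 ≈ 0.24552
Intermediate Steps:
(-5/(1/11 + 10))**2 = (-5/111/11)**2 = (-5*11/111)**2 = (-55/111)**2 = 3025/12321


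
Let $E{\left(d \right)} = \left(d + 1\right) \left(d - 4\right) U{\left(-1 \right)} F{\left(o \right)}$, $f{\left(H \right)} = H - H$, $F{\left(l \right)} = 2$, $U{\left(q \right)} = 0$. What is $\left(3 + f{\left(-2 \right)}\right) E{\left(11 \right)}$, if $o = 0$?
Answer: $0$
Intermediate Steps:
$f{\left(H \right)} = 0$
$E{\left(d \right)} = 0$ ($E{\left(d \right)} = \left(d + 1\right) \left(d - 4\right) 0 \cdot 2 = \left(1 + d\right) \left(-4 + d\right) 0 \cdot 2 = 0 \cdot 2 = 0$)
$\left(3 + f{\left(-2 \right)}\right) E{\left(11 \right)} = \left(3 + 0\right) 0 = 3 \cdot 0 = 0$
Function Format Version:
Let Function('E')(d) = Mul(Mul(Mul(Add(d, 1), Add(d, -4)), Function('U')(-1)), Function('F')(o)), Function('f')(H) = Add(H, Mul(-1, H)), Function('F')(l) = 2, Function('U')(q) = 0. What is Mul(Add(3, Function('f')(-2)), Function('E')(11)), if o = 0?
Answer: 0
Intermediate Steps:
Function('f')(H) = 0
Function('E')(d) = 0 (Function('E')(d) = Mul(Mul(Mul(Add(d, 1), Add(d, -4)), 0), 2) = Mul(Mul(Mul(Add(1, d), Add(-4, d)), 0), 2) = Mul(0, 2) = 0)
Mul(Add(3, Function('f')(-2)), Function('E')(11)) = Mul(Add(3, 0), 0) = Mul(3, 0) = 0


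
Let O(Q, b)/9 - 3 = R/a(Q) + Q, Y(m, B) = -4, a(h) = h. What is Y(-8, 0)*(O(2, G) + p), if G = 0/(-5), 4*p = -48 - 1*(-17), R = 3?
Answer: -203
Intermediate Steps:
p = -31/4 (p = (-48 - 1*(-17))/4 = (-48 + 17)/4 = (¼)*(-31) = -31/4 ≈ -7.7500)
G = 0 (G = 0*(-⅕) = 0)
O(Q, b) = 27 + 9*Q + 27/Q (O(Q, b) = 27 + 9*(3/Q + Q) = 27 + 9*(Q + 3/Q) = 27 + (9*Q + 27/Q) = 27 + 9*Q + 27/Q)
Y(-8, 0)*(O(2, G) + p) = -4*((27 + 9*2 + 27/2) - 31/4) = -4*((27 + 18 + 27*(½)) - 31/4) = -4*((27 + 18 + 27/2) - 31/4) = -4*(117/2 - 31/4) = -4*203/4 = -203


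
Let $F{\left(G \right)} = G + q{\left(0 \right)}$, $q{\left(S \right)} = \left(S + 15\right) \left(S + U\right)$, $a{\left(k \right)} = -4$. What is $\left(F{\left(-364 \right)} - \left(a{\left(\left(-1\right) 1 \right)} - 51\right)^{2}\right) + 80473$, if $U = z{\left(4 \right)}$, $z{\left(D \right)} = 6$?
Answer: $77174$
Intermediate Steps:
$U = 6$
$q{\left(S \right)} = \left(6 + S\right) \left(15 + S\right)$ ($q{\left(S \right)} = \left(S + 15\right) \left(S + 6\right) = \left(15 + S\right) \left(6 + S\right) = \left(6 + S\right) \left(15 + S\right)$)
$F{\left(G \right)} = 90 + G$ ($F{\left(G \right)} = G + \left(90 + 0^{2} + 21 \cdot 0\right) = G + \left(90 + 0 + 0\right) = G + 90 = 90 + G$)
$\left(F{\left(-364 \right)} - \left(a{\left(\left(-1\right) 1 \right)} - 51\right)^{2}\right) + 80473 = \left(\left(90 - 364\right) - \left(-4 - 51\right)^{2}\right) + 80473 = \left(-274 - \left(-55\right)^{2}\right) + 80473 = \left(-274 - 3025\right) + 80473 = -3299 + 80473 = 77174$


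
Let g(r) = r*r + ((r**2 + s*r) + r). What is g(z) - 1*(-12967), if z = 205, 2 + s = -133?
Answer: 69547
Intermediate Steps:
s = -135 (s = -2 - 133 = -135)
g(r) = -134*r + 2*r**2 (g(r) = r*r + ((r**2 - 135*r) + r) = r**2 + (r**2 - 134*r) = -134*r + 2*r**2)
g(z) - 1*(-12967) = 2*205*(-67 + 205) - 1*(-12967) = 2*205*138 + 12967 = 56580 + 12967 = 69547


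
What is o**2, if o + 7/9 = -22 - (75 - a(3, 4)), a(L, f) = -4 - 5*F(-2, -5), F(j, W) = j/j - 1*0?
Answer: 923521/81 ≈ 11402.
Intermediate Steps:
F(j, W) = 1 (F(j, W) = 1 + 0 = 1)
a(L, f) = -9 (a(L, f) = -4 - 5*1 = -4 - 5 = -9)
o = -961/9 (o = -7/9 + (-22 - (75 - 1*(-9))) = -7/9 + (-22 - (75 + 9)) = -7/9 + (-22 - 1*84) = -7/9 + (-22 - 84) = -7/9 - 106 = -961/9 ≈ -106.78)
o**2 = (-961/9)**2 = 923521/81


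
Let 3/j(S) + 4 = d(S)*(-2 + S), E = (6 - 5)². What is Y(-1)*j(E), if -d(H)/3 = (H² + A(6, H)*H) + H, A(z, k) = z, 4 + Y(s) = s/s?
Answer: -9/20 ≈ -0.45000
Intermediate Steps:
Y(s) = -3 (Y(s) = -4 + s/s = -4 + 1 = -3)
d(H) = -21*H - 3*H² (d(H) = -3*((H² + 6*H) + H) = -3*(H² + 7*H) = -21*H - 3*H²)
E = 1 (E = 1² = 1)
j(S) = 3/(-4 - 3*S*(-2 + S)*(7 + S)) (j(S) = 3/(-4 + (-3*S*(7 + S))*(-2 + S)) = 3/(-4 - 3*S*(-2 + S)*(7 + S)))
Y(-1)*j(E) = -(-9)/(4 - 42*1 + 3*1³ + 15*1²) = -(-9)/(4 - 42 + 3*1 + 15*1) = -(-9)/(4 - 42 + 3 + 15) = -(-9)/(-20) = -(-9)*(-1)/20 = -3*3/20 = -9/20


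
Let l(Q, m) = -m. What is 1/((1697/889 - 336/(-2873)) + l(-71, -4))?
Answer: 2554097/15390573 ≈ 0.16595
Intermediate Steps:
1/((1697/889 - 336/(-2873)) + l(-71, -4)) = 1/((1697/889 - 336/(-2873)) - 1*(-4)) = 1/((1697*(1/889) - 336*(-1/2873)) + 4) = 1/((1697/889 + 336/2873) + 4) = 1/(5174185/2554097 + 4) = 1/(15390573/2554097) = 2554097/15390573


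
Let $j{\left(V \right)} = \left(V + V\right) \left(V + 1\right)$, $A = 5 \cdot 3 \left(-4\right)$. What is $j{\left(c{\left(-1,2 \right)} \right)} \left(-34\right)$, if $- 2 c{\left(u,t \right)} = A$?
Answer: $-63240$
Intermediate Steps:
$A = -60$ ($A = 15 \left(-4\right) = -60$)
$c{\left(u,t \right)} = 30$ ($c{\left(u,t \right)} = \left(- \frac{1}{2}\right) \left(-60\right) = 30$)
$j{\left(V \right)} = 2 V \left(1 + V\right)$
$j{\left(c{\left(-1,2 \right)} \right)} \left(-34\right) = 2 \cdot 30 \left(1 + 30\right) \left(-34\right) = 2 \cdot 30 \cdot 31 \left(-34\right) = 1860 \left(-34\right) = -63240$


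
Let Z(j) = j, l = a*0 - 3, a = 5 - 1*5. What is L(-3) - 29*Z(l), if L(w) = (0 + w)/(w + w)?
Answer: 175/2 ≈ 87.500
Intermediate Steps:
a = 0 (a = 5 - 5 = 0)
L(w) = 1/2 (L(w) = w/((2*w)) = w*(1/(2*w)) = 1/2)
l = -3 (l = 0*0 - 3 = 0 - 3 = -3)
L(-3) - 29*Z(l) = 1/2 - 29*(-3) = 1/2 + 87 = 175/2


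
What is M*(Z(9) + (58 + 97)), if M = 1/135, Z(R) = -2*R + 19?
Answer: 52/45 ≈ 1.1556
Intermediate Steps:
Z(R) = 19 - 2*R
M = 1/135 ≈ 0.0074074
M*(Z(9) + (58 + 97)) = ((19 - 2*9) + (58 + 97))/135 = ((19 - 18) + 155)/135 = (1 + 155)/135 = (1/135)*156 = 52/45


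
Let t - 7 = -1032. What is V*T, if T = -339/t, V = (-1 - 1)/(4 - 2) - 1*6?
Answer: -2373/1025 ≈ -2.3151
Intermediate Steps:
t = -1025 (t = 7 - 1032 = -1025)
V = -7 (V = -2/2 - 6 = -2*½ - 6 = -1 - 6 = -7)
T = 339/1025 (T = -339/(-1025) = -339*(-1/1025) = 339/1025 ≈ 0.33073)
V*T = -7*339/1025 = -2373/1025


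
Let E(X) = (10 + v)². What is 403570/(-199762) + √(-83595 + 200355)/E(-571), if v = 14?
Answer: -201785/99881 + √29190/288 ≈ -1.4270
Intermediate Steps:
E(X) = 576 (E(X) = (10 + 14)² = 24² = 576)
403570/(-199762) + √(-83595 + 200355)/E(-571) = 403570/(-199762) + √(-83595 + 200355)/576 = 403570*(-1/199762) + √116760*(1/576) = -201785/99881 + (2*√29190)*(1/576) = -201785/99881 + √29190/288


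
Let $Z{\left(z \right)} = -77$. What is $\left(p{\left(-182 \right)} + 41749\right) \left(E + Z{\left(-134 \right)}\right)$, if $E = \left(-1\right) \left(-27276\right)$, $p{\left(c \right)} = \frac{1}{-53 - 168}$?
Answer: $\frac{250952335072}{221} \approx 1.1355 \cdot 10^{9}$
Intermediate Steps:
$p{\left(c \right)} = - \frac{1}{221}$ ($p{\left(c \right)} = \frac{1}{-221} = - \frac{1}{221}$)
$E = 27276$
$\left(p{\left(-182 \right)} + 41749\right) \left(E + Z{\left(-134 \right)}\right) = \left(- \frac{1}{221} + 41749\right) \left(27276 - 77\right) = \frac{9226528}{221} \cdot 27199 = \frac{250952335072}{221}$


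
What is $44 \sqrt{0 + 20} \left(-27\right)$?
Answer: $- 2376 \sqrt{5} \approx -5312.9$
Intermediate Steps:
$44 \sqrt{0 + 20} \left(-27\right) = 44 \sqrt{20} \left(-27\right) = 44 \cdot 2 \sqrt{5} \left(-27\right) = 88 \sqrt{5} \left(-27\right) = - 2376 \sqrt{5}$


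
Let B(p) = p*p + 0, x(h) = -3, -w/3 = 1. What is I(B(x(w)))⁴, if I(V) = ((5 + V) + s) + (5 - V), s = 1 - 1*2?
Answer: 6561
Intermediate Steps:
w = -3 (w = -3*1 = -3)
s = -1 (s = 1 - 2 = -1)
B(p) = p² (B(p) = p² + 0 = p²)
I(V) = 9 (I(V) = ((5 + V) - 1) + (5 - V) = (4 + V) + (5 - V) = 9)
I(B(x(w)))⁴ = 9⁴ = 6561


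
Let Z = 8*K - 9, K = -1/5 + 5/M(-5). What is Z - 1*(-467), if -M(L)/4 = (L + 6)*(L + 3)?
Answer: 2307/5 ≈ 461.40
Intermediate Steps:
M(L) = -4*(3 + L)*(6 + L) (M(L) = -4*(L + 6)*(L + 3) = -4*(6 + L)*(3 + L) = -4*(3 + L)*(6 + L))
K = 17/40 (K = -1/5 + 5/(-72 - 36*(-5) - 4*(-5)²) = -1*⅕ + 5/(-72 + 180 - 4*25) = -⅕ + 5/(-72 + 180 - 100) = -⅕ + 5/8 = 17/40 ≈ 0.42500)
Z = -28/5 (Z = 8*(17/40) - 9 = 17/5 - 9 = -28/5 ≈ -5.6000)
Z - 1*(-467) = -28/5 - 1*(-467) = -28/5 + 467 = 2307/5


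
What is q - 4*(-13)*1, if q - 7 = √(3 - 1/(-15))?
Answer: 59 + √690/15 ≈ 60.751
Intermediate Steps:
q = 7 + √690/15 (q = 7 + √(3 - 1/(-15)) = 7 + √(3 - 1*(-1/15)) = 7 + √(3 + 1/15) = 7 + √(46/15) = 7 + √690/15 ≈ 8.7512)
q - 4*(-13)*1 = (7 + √690/15) - 4*(-13)*1 = (7 + √690/15) + 52*1 = (7 + √690/15) + 52 = 59 + √690/15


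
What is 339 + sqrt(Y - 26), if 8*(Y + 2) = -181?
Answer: 339 + 9*I*sqrt(10)/4 ≈ 339.0 + 7.1151*I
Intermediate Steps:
Y = -197/8 (Y = -2 + (1/8)*(-181) = -2 - 181/8 = -197/8 ≈ -24.625)
339 + sqrt(Y - 26) = 339 + sqrt(-197/8 - 26) = 339 + sqrt(-405/8) = 339 + 9*I*sqrt(10)/4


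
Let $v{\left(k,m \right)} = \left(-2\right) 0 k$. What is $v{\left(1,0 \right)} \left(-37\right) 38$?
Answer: $0$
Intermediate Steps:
$v{\left(k,m \right)} = 0$ ($v{\left(k,m \right)} = 0 k = 0$)
$v{\left(1,0 \right)} \left(-37\right) 38 = 0 \left(-37\right) 38 = 0 \cdot 38 = 0$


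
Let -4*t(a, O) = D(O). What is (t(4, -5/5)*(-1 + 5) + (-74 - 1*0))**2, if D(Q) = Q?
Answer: 5329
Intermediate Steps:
t(a, O) = -O/4
(t(4, -5/5)*(-1 + 5) + (-74 - 1*0))**2 = ((-(-5)/(4*5))*(-1 + 5) + (-74 - 1*0))**2 = (-(-5)/(4*5)*4 + (-74 + 0))**2 = (-1/4*(-1)*4 - 74)**2 = ((1/4)*4 - 74)**2 = (1 - 74)**2 = (-73)**2 = 5329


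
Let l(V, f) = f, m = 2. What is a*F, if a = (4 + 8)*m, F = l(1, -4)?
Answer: -96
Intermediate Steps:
F = -4
a = 24 (a = (4 + 8)*2 = 12*2 = 24)
a*F = 24*(-4) = -96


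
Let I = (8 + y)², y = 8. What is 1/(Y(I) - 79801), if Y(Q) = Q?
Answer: -1/79545 ≈ -1.2572e-5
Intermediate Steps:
I = 256 (I = (8 + 8)² = 16² = 256)
1/(Y(I) - 79801) = 1/(256 - 79801) = 1/(-79545) = -1/79545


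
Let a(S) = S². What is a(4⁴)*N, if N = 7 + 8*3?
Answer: 2031616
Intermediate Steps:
N = 31 (N = 7 + 24 = 31)
a(4⁴)*N = (4⁴)²*31 = 256²*31 = 65536*31 = 2031616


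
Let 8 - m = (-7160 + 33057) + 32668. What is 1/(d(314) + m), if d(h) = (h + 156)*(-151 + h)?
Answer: 1/18053 ≈ 5.5392e-5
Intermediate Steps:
d(h) = (-151 + h)*(156 + h) (d(h) = (156 + h)*(-151 + h) = (-151 + h)*(156 + h))
m = -58557 (m = 8 - ((-7160 + 33057) + 32668) = 8 - (25897 + 32668) = 8 - 1*58565 = 8 - 58565 = -58557)
1/(d(314) + m) = 1/((-23556 + 314**2 + 5*314) - 58557) = 1/((-23556 + 98596 + 1570) - 58557) = 1/(76610 - 58557) = 1/18053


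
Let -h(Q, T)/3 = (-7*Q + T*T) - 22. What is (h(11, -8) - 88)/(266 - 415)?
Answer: -17/149 ≈ -0.11409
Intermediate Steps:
h(Q, T) = 66 - 3*T² + 21*Q (h(Q, T) = -3*((-7*Q + T*T) - 22) = -3*((-7*Q + T²) - 22) = -3*((T² - 7*Q) - 22) = -3*(-22 + T² - 7*Q) = 66 - 3*T² + 21*Q)
(h(11, -8) - 88)/(266 - 415) = ((66 - 3*(-8)² + 21*11) - 88)/(266 - 415) = ((66 - 3*64 + 231) - 88)/(-149) = ((66 - 192 + 231) - 88)*(-1/149) = (105 - 88)*(-1/149) = 17*(-1/149) = -17/149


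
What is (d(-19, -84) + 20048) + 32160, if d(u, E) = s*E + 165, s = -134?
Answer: 63629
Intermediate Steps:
d(u, E) = 165 - 134*E (d(u, E) = -134*E + 165 = 165 - 134*E)
(d(-19, -84) + 20048) + 32160 = ((165 - 134*(-84)) + 20048) + 32160 = ((165 + 11256) + 20048) + 32160 = (11421 + 20048) + 32160 = 31469 + 32160 = 63629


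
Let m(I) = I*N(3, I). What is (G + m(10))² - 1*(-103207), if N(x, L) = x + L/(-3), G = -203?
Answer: 1312024/9 ≈ 1.4578e+5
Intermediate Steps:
N(x, L) = x - L/3 (N(x, L) = x + L*(-⅓) = x - L/3)
m(I) = I*(3 - I/3)
(G + m(10))² - 1*(-103207) = (-203 + (⅓)*10*(9 - 1*10))² - 1*(-103207) = (-203 + (⅓)*10*(9 - 10))² + 103207 = (-203 + (⅓)*10*(-1))² + 103207 = (-203 - 10/3)² + 103207 = (-619/3)² + 103207 = 383161/9 + 103207 = 1312024/9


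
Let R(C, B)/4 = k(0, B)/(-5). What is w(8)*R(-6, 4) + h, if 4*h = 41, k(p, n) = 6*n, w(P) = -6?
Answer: 2509/20 ≈ 125.45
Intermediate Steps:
R(C, B) = -24*B/5 (R(C, B) = 4*((6*B)/(-5)) = 4*((6*B)*(-⅕)) = 4*(-6*B/5) = -24*B/5)
h = 41/4 (h = (¼)*41 = 41/4 ≈ 10.250)
w(8)*R(-6, 4) + h = -(-144)*4/5 + 41/4 = -6*(-96/5) + 41/4 = 576/5 + 41/4 = 2509/20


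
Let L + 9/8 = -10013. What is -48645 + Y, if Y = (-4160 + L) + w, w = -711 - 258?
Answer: -510305/8 ≈ -63788.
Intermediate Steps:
L = -80113/8 (L = -9/8 - 10013 = -80113/8 ≈ -10014.)
w = -969
Y = -121145/8 (Y = (-4160 - 80113/8) - 969 = -113393/8 - 969 = -121145/8 ≈ -15143.)
-48645 + Y = -48645 - 121145/8 = -510305/8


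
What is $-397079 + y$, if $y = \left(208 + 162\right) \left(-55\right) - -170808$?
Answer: $-246621$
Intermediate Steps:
$y = 150458$ ($y = 370 \left(-55\right) + 170808 = -20350 + 170808 = 150458$)
$-397079 + y = -397079 + 150458 = -246621$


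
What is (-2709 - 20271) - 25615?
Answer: -48595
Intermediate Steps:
(-2709 - 20271) - 25615 = -22980 - 25615 = -48595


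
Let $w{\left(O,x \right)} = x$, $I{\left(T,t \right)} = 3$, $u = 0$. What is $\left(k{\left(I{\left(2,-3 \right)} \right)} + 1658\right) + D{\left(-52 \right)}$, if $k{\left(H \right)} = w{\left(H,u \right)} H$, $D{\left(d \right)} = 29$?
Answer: $1687$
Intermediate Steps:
$k{\left(H \right)} = 0$ ($k{\left(H \right)} = 0 H = 0$)
$\left(k{\left(I{\left(2,-3 \right)} \right)} + 1658\right) + D{\left(-52 \right)} = \left(0 + 1658\right) + 29 = 1658 + 29 = 1687$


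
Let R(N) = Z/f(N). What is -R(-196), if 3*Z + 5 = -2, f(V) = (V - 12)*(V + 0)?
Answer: 1/17472 ≈ 5.7234e-5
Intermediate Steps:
f(V) = V*(-12 + V) (f(V) = (-12 + V)*V = V*(-12 + V))
Z = -7/3 (Z = -5/3 + (⅓)*(-2) = -5/3 - ⅔ = -7/3 ≈ -2.3333)
R(N) = -7/(3*N*(-12 + N)) (R(N) = -7*1/(N*(-12 + N))/3 = -7/(3*N*(-12 + N)))
-R(-196) = -(-7)/(3*(-196)*(-12 - 196)) = -(-7)*(-1)/(3*196*(-208)) = -(-7)*(-1)*(-1)/(3*196*208) = -1*(-1/17472) = 1/17472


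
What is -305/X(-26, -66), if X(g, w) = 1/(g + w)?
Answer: 28060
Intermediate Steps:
-305/X(-26, -66) = -305/(1/(-26 - 66)) = -305/(1/(-92)) = -305/(-1/92) = -305*(-92) = 28060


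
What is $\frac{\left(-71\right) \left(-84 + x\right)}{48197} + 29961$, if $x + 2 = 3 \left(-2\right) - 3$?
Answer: $\frac{1444037062}{48197} \approx 29961.0$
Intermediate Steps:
$x = -11$ ($x = -2 + \left(3 \left(-2\right) - 3\right) = -2 - 9 = -11$)
$\frac{\left(-71\right) \left(-84 + x\right)}{48197} + 29961 = \frac{\left(-71\right) \left(-84 - 11\right)}{48197} + 29961 = \left(-71\right) \left(-95\right) \frac{1}{48197} + 29961 = 6745 \cdot \frac{1}{48197} + 29961 = \frac{6745}{48197} + 29961 = \frac{1444037062}{48197}$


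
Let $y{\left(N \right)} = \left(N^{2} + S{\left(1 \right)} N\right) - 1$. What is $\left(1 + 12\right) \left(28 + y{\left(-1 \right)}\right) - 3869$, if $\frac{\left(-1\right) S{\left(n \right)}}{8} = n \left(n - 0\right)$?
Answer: $-3401$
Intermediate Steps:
$S{\left(n \right)} = - 8 n^{2}$ ($S{\left(n \right)} = - 8 n \left(n - 0\right) = - 8 n \left(n + 0\right) = - 8 n n = - 8 n^{2}$)
$y{\left(N \right)} = -1 + N^{2} - 8 N$ ($y{\left(N \right)} = \left(N^{2} + - 8 \cdot 1^{2} N\right) - 1 = \left(N^{2} + \left(-8\right) 1 N\right) - 1 = \left(N^{2} - 8 N\right) - 1 = -1 + N^{2} - 8 N$)
$\left(1 + 12\right) \left(28 + y{\left(-1 \right)}\right) - 3869 = \left(1 + 12\right) \left(28 - \left(-7 - 1\right)\right) - 3869 = 13 \left(28 + \left(-1 + 1 + 8\right)\right) - 3869 = 13 \left(28 + 8\right) - 3869 = 13 \cdot 36 - 3869 = 468 - 3869 = -3401$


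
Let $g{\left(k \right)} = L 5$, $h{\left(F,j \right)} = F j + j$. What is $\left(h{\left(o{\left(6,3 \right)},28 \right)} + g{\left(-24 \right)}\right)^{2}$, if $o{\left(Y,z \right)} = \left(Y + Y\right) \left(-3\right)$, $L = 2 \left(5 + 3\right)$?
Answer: $810000$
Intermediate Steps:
$L = 16$ ($L = 2 \cdot 8 = 16$)
$o{\left(Y,z \right)} = - 6 Y$ ($o{\left(Y,z \right)} = 2 Y \left(-3\right) = - 6 Y$)
$h{\left(F,j \right)} = j + F j$
$g{\left(k \right)} = 80$ ($g{\left(k \right)} = 16 \cdot 5 = 80$)
$\left(h{\left(o{\left(6,3 \right)},28 \right)} + g{\left(-24 \right)}\right)^{2} = \left(28 \left(1 - 36\right) + 80\right)^{2} = \left(28 \left(-35\right) + 80\right)^{2} = \left(-980 + 80\right)^{2} = \left(-900\right)^{2} = 810000$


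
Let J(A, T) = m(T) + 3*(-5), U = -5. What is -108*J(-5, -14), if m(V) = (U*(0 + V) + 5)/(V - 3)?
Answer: 35640/17 ≈ 2096.5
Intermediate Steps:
m(V) = (5 - 5*V)/(-3 + V) (m(V) = (-5*(0 + V) + 5)/(V - 3) = (-5*V + 5)/(-3 + V) = (5 - 5*V)/(-3 + V))
J(A, T) = -15 + 5*(1 - T)/(-3 + T) (J(A, T) = 5*(1 - T)/(-3 + T) + 3*(-5) = 5*(1 - T)/(-3 + T) - 15 = -15 + 5*(1 - T)/(-3 + T))
-108*J(-5, -14) = -1080*(5 - 2*(-14))/(-3 - 14) = -1080*(5 + 28)/(-17) = -1080*(-1)*33/17 = -108*(-330/17) = 35640/17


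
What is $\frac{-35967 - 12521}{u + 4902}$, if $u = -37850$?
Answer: $\frac{12122}{8237} \approx 1.4717$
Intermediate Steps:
$\frac{-35967 - 12521}{u + 4902} = \frac{-35967 - 12521}{-37850 + 4902} = - \frac{48488}{-32948} = \left(-48488\right) \left(- \frac{1}{32948}\right) = \frac{12122}{8237}$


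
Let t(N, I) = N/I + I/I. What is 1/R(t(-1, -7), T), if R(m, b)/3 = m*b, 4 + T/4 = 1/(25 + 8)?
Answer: -77/4192 ≈ -0.018368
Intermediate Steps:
t(N, I) = 1 + N/I (t(N, I) = N/I + 1 = 1 + N/I)
T = -524/33 (T = -16 + 4/(25 + 8) = -16 + 4/33 = -524/33 ≈ -15.879)
R(m, b) = 3*b*m (R(m, b) = 3*(m*b) = 3*(b*m) = 3*b*m)
1/R(t(-1, -7), T) = 1/(3*(-524/33)*((-7 - 1)/(-7))) = 1/(3*(-524/33)*(-⅐*(-8))) = 1/(3*(-524/33)*(8/7)) = 1/(-4192/77) = -77/4192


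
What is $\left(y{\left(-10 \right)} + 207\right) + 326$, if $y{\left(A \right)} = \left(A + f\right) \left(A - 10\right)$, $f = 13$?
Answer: $473$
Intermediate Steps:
$y{\left(A \right)} = \left(-10 + A\right) \left(13 + A\right)$ ($y{\left(A \right)} = \left(A + 13\right) \left(A - 10\right) = \left(13 + A\right) \left(-10 + A\right) = \left(-10 + A\right) \left(13 + A\right)$)
$\left(y{\left(-10 \right)} + 207\right) + 326 = \left(\left(-130 + \left(-10\right)^{2} + 3 \left(-10\right)\right) + 207\right) + 326 = \left(\left(-130 + 100 - 30\right) + 207\right) + 326 = \left(-60 + 207\right) + 326 = 147 + 326 = 473$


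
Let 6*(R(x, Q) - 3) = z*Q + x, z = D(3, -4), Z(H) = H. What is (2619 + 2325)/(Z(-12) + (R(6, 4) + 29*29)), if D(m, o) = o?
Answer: 14832/2491 ≈ 5.9542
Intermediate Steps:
z = -4
R(x, Q) = 3 - 2*Q/3 + x/6 (R(x, Q) = 3 + (-4*Q + x)/6 = 3 + (x - 4*Q)/6 = 3 + (-2*Q/3 + x/6) = 3 - 2*Q/3 + x/6)
(2619 + 2325)/(Z(-12) + (R(6, 4) + 29*29)) = (2619 + 2325)/(-12 + ((3 - ⅔*4 + (⅙)*6) + 29*29)) = 4944/(-12 + ((3 - 8/3 + 1) + 841)) = 4944/(-12 + (4/3 + 841)) = 4944/(-12 + 2527/3) = 4944/(2491/3) = 4944*(3/2491) = 14832/2491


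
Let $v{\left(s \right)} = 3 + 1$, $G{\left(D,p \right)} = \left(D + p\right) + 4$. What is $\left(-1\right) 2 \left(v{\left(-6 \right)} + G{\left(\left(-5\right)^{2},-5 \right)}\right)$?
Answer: $-56$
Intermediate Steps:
$G{\left(D,p \right)} = 4 + D + p$
$v{\left(s \right)} = 4$
$\left(-1\right) 2 \left(v{\left(-6 \right)} + G{\left(\left(-5\right)^{2},-5 \right)}\right) = \left(-1\right) 2 \left(4 + \left(4 + \left(-5\right)^{2} - 5\right)\right) = - 2 \left(4 + \left(4 + 25 - 5\right)\right) = - 2 \left(4 + 24\right) = \left(-2\right) 28 = -56$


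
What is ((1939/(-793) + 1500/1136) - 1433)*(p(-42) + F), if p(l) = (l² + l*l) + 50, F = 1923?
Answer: -1776724515597/225212 ≈ -7.8891e+6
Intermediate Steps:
p(l) = 50 + 2*l² (p(l) = (l² + l²) + 50 = 2*l² + 50 = 50 + 2*l²)
((1939/(-793) + 1500/1136) - 1433)*(p(-42) + F) = ((1939/(-793) + 1500/1136) - 1433)*((50 + 2*(-42)²) + 1923) = ((1939*(-1/793) + 1500*(1/1136)) - 1433)*((50 + 2*1764) + 1923) = ((-1939/793 + 375/284) - 1433)*((50 + 3528) + 1923) = (-253301/225212 - 1433)*(3578 + 1923) = -322982097/225212*5501 = -1776724515597/225212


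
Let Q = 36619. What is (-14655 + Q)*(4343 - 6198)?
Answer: -40743220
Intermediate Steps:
(-14655 + Q)*(4343 - 6198) = (-14655 + 36619)*(4343 - 6198) = 21964*(-1855) = -40743220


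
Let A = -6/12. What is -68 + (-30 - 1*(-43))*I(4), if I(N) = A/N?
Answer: -557/8 ≈ -69.625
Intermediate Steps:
A = -½ (A = -6*1/12 = -½ ≈ -0.50000)
I(N) = -1/(2*N)
-68 + (-30 - 1*(-43))*I(4) = -68 + (-30 - 1*(-43))*(-½/4) = -68 + (-30 + 43)*(-½*¼) = -68 + 13*(-⅛) = -68 - 13/8 = -557/8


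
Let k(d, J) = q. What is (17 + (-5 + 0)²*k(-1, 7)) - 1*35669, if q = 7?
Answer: -35477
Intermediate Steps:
k(d, J) = 7
(17 + (-5 + 0)²*k(-1, 7)) - 1*35669 = (17 + (-5 + 0)²*7) - 1*35669 = (17 + (-5)²*7) - 35669 = (17 + 25*7) - 35669 = (17 + 175) - 35669 = 192 - 35669 = -35477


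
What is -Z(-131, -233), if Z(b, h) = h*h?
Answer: -54289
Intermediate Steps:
Z(b, h) = h²
-Z(-131, -233) = -1*(-233)² = -1*54289 = -54289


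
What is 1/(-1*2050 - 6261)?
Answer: -1/8311 ≈ -0.00012032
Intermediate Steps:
1/(-1*2050 - 6261) = 1/(-2050 - 6261) = 1/(-8311) = -1/8311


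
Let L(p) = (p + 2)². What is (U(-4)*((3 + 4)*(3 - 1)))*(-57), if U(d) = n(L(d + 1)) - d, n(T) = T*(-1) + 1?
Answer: -3192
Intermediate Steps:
L(p) = (2 + p)²
n(T) = 1 - T (n(T) = -T + 1 = 1 - T)
U(d) = 1 - d - (3 + d)² (U(d) = (1 - (2 + (d + 1))²) - d = (1 - (2 + (1 + d))²) - d = (1 - (3 + d)²) - d = 1 - d - (3 + d)²)
(U(-4)*((3 + 4)*(3 - 1)))*(-57) = ((1 - 1*(-4) - (3 - 4)²)*((3 + 4)*(3 - 1)))*(-57) = ((1 + 4 - 1*(-1)²)*(7*2))*(-57) = ((1 + 4 - 1*1)*14)*(-57) = ((1 + 4 - 1)*14)*(-57) = (4*14)*(-57) = 56*(-57) = -3192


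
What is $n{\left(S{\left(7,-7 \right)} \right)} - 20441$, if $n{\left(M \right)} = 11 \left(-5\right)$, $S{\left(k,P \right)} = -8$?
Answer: $-20496$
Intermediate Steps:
$n{\left(M \right)} = -55$
$n{\left(S{\left(7,-7 \right)} \right)} - 20441 = -55 - 20441 = -20496$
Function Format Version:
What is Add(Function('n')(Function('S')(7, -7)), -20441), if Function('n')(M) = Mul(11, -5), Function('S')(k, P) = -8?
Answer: -20496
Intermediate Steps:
Function('n')(M) = -55
Add(Function('n')(Function('S')(7, -7)), -20441) = Add(-55, -20441) = -20496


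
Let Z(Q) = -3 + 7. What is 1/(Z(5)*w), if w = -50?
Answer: -1/200 ≈ -0.0050000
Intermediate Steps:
Z(Q) = 4
1/(Z(5)*w) = 1/(4*(-50)) = 1/(-200) = -1/200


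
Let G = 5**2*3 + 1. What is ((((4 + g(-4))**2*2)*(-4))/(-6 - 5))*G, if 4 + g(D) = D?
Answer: 9728/11 ≈ 884.36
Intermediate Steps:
g(D) = -4 + D
G = 76 (G = 25*3 + 1 = 75 + 1 = 76)
((((4 + g(-4))**2*2)*(-4))/(-6 - 5))*G = ((((4 + (-4 - 4))**2*2)*(-4))/(-6 - 5))*76 = ((((4 - 8)**2*2)*(-4))/(-11))*76 = -(-4)**2*2*(-4)/11*76 = -16*2*(-4)/11*76 = -32*(-4)/11*76 = -1/11*(-128)*76 = (128/11)*76 = 9728/11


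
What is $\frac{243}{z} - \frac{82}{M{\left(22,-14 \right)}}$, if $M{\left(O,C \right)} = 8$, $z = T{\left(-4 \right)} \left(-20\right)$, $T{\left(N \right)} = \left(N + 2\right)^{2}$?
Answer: $- \frac{1063}{80} \approx -13.288$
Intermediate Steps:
$T{\left(N \right)} = \left(2 + N\right)^{2}$
$z = -80$ ($z = \left(2 - 4\right)^{2} \left(-20\right) = \left(-2\right)^{2} \left(-20\right) = 4 \left(-20\right) = -80$)
$\frac{243}{z} - \frac{82}{M{\left(22,-14 \right)}} = \frac{243}{-80} - \frac{82}{8} = 243 \left(- \frac{1}{80}\right) - \frac{41}{4} = - \frac{243}{80} - \frac{41}{4} = - \frac{1063}{80}$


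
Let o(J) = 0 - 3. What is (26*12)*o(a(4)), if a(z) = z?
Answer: -936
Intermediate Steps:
o(J) = -3
(26*12)*o(a(4)) = (26*12)*(-3) = 312*(-3) = -936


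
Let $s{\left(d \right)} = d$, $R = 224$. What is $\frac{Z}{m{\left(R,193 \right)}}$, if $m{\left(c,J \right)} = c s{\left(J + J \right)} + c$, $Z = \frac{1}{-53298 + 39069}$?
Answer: $- \frac{1}{1233483552} \approx -8.1071 \cdot 10^{-10}$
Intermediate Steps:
$Z = - \frac{1}{14229}$ ($Z = \frac{1}{-14229} = - \frac{1}{14229} \approx -7.0279 \cdot 10^{-5}$)
$m{\left(c,J \right)} = c + 2 J c$ ($m{\left(c,J \right)} = c \left(J + J\right) + c = c 2 J + c = 2 J c + c = c + 2 J c$)
$\frac{Z}{m{\left(R,193 \right)}} = - \frac{1}{14229 \cdot 224 \left(1 + 2 \cdot 193\right)} = - \frac{1}{14229 \cdot 224 \left(1 + 386\right)} = - \frac{1}{14229 \cdot 224 \cdot 387} = - \frac{1}{14229 \cdot 86688} = \left(- \frac{1}{14229}\right) \frac{1}{86688} = - \frac{1}{1233483552}$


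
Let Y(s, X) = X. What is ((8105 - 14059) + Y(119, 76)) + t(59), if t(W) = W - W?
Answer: -5878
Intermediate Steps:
t(W) = 0
((8105 - 14059) + Y(119, 76)) + t(59) = ((8105 - 14059) + 76) + 0 = (-5954 + 76) + 0 = -5878 + 0 = -5878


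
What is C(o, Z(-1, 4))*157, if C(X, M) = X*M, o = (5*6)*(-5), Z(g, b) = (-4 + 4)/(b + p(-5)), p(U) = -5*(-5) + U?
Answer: 0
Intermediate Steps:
p(U) = 25 + U
Z(g, b) = 0 (Z(g, b) = (-4 + 4)/(b + (25 - 5)) = 0/(b + 20) = 0/(20 + b) = 0)
o = -150 (o = 30*(-5) = -150)
C(X, M) = M*X
C(o, Z(-1, 4))*157 = (0*(-150))*157 = 0*157 = 0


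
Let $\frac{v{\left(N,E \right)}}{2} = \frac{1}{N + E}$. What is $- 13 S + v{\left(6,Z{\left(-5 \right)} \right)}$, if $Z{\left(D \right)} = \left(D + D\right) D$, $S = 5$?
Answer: $- \frac{1819}{28} \approx -64.964$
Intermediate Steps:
$Z{\left(D \right)} = 2 D^{2}$ ($Z{\left(D \right)} = 2 D D = 2 D^{2}$)
$v{\left(N,E \right)} = \frac{2}{E + N}$ ($v{\left(N,E \right)} = \frac{2}{N + E} = \frac{2}{E + N}$)
$- 13 S + v{\left(6,Z{\left(-5 \right)} \right)} = \left(-13\right) 5 + \frac{2}{2 \left(-5\right)^{2} + 6} = -65 + \frac{2}{2 \cdot 25 + 6} = -65 + \frac{2}{50 + 6} = -65 + \frac{2}{56} = -65 + 2 \cdot \frac{1}{56} = -65 + \frac{1}{28} = - \frac{1819}{28}$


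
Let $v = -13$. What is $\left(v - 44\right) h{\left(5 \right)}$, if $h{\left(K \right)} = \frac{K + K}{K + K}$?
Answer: $-57$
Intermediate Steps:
$h{\left(K \right)} = 1$ ($h{\left(K \right)} = \frac{2 K}{2 K} = 2 K \frac{1}{2 K} = 1$)
$\left(v - 44\right) h{\left(5 \right)} = \left(-13 - 44\right) 1 = \left(-57\right) 1 = -57$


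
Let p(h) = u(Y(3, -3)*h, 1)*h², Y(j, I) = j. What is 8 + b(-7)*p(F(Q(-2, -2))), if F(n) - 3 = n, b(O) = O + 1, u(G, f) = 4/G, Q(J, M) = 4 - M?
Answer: -64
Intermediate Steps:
b(O) = 1 + O
F(n) = 3 + n
p(h) = 4*h/3 (p(h) = (4/((3*h)))*h² = (4*(1/(3*h)))*h² = (4/(3*h))*h² = 4*h/3)
8 + b(-7)*p(F(Q(-2, -2))) = 8 + (1 - 7)*(4*(3 + (4 - 1*(-2)))/3) = 8 - 8*(3 + (4 + 2)) = 8 - 8*(3 + 6) = 8 - 8*9 = 8 - 6*12 = 8 - 72 = -64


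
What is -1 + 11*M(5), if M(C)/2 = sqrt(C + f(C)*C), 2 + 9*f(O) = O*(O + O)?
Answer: -1 + 22*sqrt(285)/3 ≈ 122.80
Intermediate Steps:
f(O) = -2/9 + 2*O**2/9 (f(O) = -2/9 + (O*(O + O))/9 = -2/9 + (O*(2*O))/9 = -2/9 + (2*O**2)/9 = -2/9 + 2*O**2/9)
M(C) = 2*sqrt(C + C*(-2/9 + 2*C**2/9)) (M(C) = 2*sqrt(C + (-2/9 + 2*C**2/9)*C) = 2*sqrt(C + C*(-2/9 + 2*C**2/9)))
-1 + 11*M(5) = -1 + 11*(2*sqrt(5*(7 + 2*5**2))/3) = -1 + 11*(2*sqrt(5*(7 + 2*25))/3) = -1 + 11*(2*sqrt(5*(7 + 50))/3) = -1 + 11*(2*sqrt(5*57)/3) = -1 + 11*(2*sqrt(285)/3) = -1 + 22*sqrt(285)/3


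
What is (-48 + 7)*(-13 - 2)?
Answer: 615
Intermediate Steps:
(-48 + 7)*(-13 - 2) = -41*(-15) = 615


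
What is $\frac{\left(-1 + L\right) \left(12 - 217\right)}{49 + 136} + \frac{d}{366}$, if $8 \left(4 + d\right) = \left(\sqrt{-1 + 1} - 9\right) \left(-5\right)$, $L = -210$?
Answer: $\frac{25330609}{108336} \approx 233.82$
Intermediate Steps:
$d = \frac{13}{8}$ ($d = -4 + \frac{\left(\sqrt{-1 + 1} - 9\right) \left(-5\right)}{8} = -4 + \frac{\left(\sqrt{0} - 9\right) \left(-5\right)}{8} = -4 + \frac{\left(0 - 9\right) \left(-5\right)}{8} = -4 + \frac{\left(-9\right) \left(-5\right)}{8} = -4 + \frac{1}{8} \cdot 45 = -4 + \frac{45}{8} = \frac{13}{8} \approx 1.625$)
$\frac{\left(-1 + L\right) \left(12 - 217\right)}{49 + 136} + \frac{d}{366} = \frac{\left(-1 - 210\right) \left(12 - 217\right)}{49 + 136} + \frac{13}{8 \cdot 366} = \frac{\left(-211\right) \left(-205\right)}{185} + \frac{13}{8} \cdot \frac{1}{366} = 43255 \cdot \frac{1}{185} + \frac{13}{2928} = \frac{8651}{37} + \frac{13}{2928} = \frac{25330609}{108336}$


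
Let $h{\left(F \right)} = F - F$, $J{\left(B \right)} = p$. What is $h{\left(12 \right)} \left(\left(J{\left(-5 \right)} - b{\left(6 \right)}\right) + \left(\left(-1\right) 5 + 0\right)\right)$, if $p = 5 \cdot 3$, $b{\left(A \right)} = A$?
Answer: $0$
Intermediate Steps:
$p = 15$
$J{\left(B \right)} = 15$
$h{\left(F \right)} = 0$
$h{\left(12 \right)} \left(\left(J{\left(-5 \right)} - b{\left(6 \right)}\right) + \left(\left(-1\right) 5 + 0\right)\right) = 0 \left(\left(15 - 6\right) + \left(\left(-1\right) 5 + 0\right)\right) = 0 \left(\left(15 - 6\right) + \left(-5 + 0\right)\right) = 0 \left(9 - 5\right) = 0 \cdot 4 = 0$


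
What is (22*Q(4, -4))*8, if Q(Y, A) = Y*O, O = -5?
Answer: -3520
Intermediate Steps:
Q(Y, A) = -5*Y (Q(Y, A) = Y*(-5) = -5*Y)
(22*Q(4, -4))*8 = (22*(-5*4))*8 = (22*(-20))*8 = -440*8 = -3520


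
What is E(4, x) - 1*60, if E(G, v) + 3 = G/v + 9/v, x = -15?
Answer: -958/15 ≈ -63.867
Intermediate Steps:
E(G, v) = -3 + 9/v + G/v (E(G, v) = -3 + (G/v + 9/v) = -3 + (9/v + G/v) = -3 + 9/v + G/v)
E(4, x) - 1*60 = (9 + 4 - 3*(-15))/(-15) - 1*60 = -(9 + 4 + 45)/15 - 60 = -1/15*58 - 60 = -58/15 - 60 = -958/15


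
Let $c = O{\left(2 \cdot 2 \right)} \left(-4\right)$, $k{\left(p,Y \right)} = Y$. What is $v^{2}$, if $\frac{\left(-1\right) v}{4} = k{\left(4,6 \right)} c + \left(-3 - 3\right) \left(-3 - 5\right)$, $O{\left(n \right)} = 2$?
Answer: $0$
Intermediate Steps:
$c = -8$ ($c = 2 \left(-4\right) = -8$)
$v = 0$ ($v = - 4 \left(6 \left(-8\right) + \left(-3 - 3\right) \left(-3 - 5\right)\right) = - 4 \left(-48 - -48\right) = - 4 \left(-48 + 48\right) = \left(-4\right) 0 = 0$)
$v^{2} = 0^{2} = 0$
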